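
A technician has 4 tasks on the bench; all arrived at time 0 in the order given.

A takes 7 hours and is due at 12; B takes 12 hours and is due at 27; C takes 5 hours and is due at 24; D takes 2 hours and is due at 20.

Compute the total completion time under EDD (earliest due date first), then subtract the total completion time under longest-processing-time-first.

EDD (increasing due date): A D C B.
A: 0→7
D: 7→9
C: 9→14
B: 14→26
Sum = 7+9+14+26 = 56.
LPT (decreasing processing time): B A C D.
B: 0→12
A: 12→19
C: 19→24
D: 24→26
Sum = 12+19+24+26 = 81.
Difference = 56 − 81 = -25.

-25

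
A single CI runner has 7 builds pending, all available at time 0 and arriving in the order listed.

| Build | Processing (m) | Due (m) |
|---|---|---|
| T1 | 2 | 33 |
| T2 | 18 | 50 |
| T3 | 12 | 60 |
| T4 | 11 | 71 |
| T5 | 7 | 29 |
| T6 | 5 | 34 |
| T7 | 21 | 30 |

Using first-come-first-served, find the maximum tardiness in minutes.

FIFO (arrival order): T1 T2 T3 T4 T5 T6 T7.
T1: 0→2, due 33, tardiness 0
T2: 2→20, due 50, tardiness 0
T3: 20→32, due 60, tardiness 0
T4: 32→43, due 71, tardiness 0
T5: 43→50, due 29, tardiness 21
T6: 50→55, due 34, tardiness 21
T7: 55→76, due 30, tardiness 46
Maximum = 46.

46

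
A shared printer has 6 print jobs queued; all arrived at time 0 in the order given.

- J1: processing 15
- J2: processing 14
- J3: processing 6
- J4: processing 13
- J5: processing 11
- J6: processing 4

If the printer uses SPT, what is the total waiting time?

SPT (increasing processing time): J6 J3 J5 J4 J2 J1.
J6: waits 0, runs 0→4
J3: waits 4, runs 4→10
J5: waits 10, runs 10→21
J4: waits 21, runs 21→34
J2: waits 34, runs 34→48
J1: waits 48, runs 48→63
Sum = 0+4+10+21+34+48 = 117.

117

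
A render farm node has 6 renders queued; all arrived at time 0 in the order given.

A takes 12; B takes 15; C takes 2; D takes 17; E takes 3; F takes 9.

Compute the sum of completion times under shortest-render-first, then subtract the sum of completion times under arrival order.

-75

SPT (increasing processing time): C E F A B D.
C: 0→2
E: 2→5
F: 5→14
A: 14→26
B: 26→41
D: 41→58
Sum = 2+5+14+26+41+58 = 146.
FIFO (arrival order): A B C D E F.
A: 0→12
B: 12→27
C: 27→29
D: 29→46
E: 46→49
F: 49→58
Sum = 12+27+29+46+49+58 = 221.
Difference = 146 − 221 = -75.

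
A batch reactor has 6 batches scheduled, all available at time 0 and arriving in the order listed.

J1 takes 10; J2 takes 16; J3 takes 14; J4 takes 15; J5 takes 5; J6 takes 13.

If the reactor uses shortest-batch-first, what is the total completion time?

220

SPT (increasing processing time): J5 J1 J6 J3 J4 J2.
J5: 0→5
J1: 5→15
J6: 15→28
J3: 28→42
J4: 42→57
J2: 57→73
Sum = 5+15+28+42+57+73 = 220.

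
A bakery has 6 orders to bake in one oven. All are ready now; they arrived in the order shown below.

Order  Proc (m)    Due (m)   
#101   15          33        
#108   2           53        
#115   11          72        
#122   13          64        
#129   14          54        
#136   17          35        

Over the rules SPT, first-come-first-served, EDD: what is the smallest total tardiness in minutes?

SPT (increasing processing time): #108 #115 #122 #129 #101 #136.
#108: 0→2, due 53, tardiness 0
#115: 2→13, due 72, tardiness 0
#122: 13→26, due 64, tardiness 0
#129: 26→40, due 54, tardiness 0
#101: 40→55, due 33, tardiness 22
#136: 55→72, due 35, tardiness 37
Sum = 0+0+0+0+22+37 = 59.
FIFO (arrival order): #101 #108 #115 #122 #129 #136.
#101: 0→15, due 33, tardiness 0
#108: 15→17, due 53, tardiness 0
#115: 17→28, due 72, tardiness 0
#122: 28→41, due 64, tardiness 0
#129: 41→55, due 54, tardiness 1
#136: 55→72, due 35, tardiness 37
Sum = 0+0+0+0+1+37 = 38.
EDD (increasing due date): #101 #136 #108 #129 #122 #115.
#101: 0→15, due 33, tardiness 0
#136: 15→32, due 35, tardiness 0
#108: 32→34, due 53, tardiness 0
#129: 34→48, due 54, tardiness 0
#122: 48→61, due 64, tardiness 0
#115: 61→72, due 72, tardiness 0
Sum = 0+0+0+0+0+0 = 0.
SPT 59, FIFO 38, EDD 0 → minimum 0.

0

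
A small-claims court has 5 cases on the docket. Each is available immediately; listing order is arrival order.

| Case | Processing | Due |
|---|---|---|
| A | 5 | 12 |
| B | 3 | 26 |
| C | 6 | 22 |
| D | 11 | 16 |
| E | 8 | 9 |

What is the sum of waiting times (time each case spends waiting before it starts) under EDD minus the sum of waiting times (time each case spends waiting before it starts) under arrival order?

EDD (increasing due date): E A D C B.
E: waits 0, runs 0→8
A: waits 8, runs 8→13
D: waits 13, runs 13→24
C: waits 24, runs 24→30
B: waits 30, runs 30→33
Sum = 0+8+13+24+30 = 75.
FIFO (arrival order): A B C D E.
A: waits 0, runs 0→5
B: waits 5, runs 5→8
C: waits 8, runs 8→14
D: waits 14, runs 14→25
E: waits 25, runs 25→33
Sum = 0+5+8+14+25 = 52.
Difference = 75 − 52 = 23.

23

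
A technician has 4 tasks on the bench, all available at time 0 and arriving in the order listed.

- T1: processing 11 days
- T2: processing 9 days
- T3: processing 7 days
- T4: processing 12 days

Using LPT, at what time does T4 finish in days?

LPT (decreasing processing time): T4 T1 T2 T3.
T4: 0→12

12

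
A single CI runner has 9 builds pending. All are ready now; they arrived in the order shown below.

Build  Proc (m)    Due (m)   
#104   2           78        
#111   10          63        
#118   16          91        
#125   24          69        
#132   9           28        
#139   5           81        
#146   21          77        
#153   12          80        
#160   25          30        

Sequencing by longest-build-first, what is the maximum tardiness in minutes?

LPT (decreasing processing time): #160 #125 #146 #118 #153 #111 #132 #139 #104.
#160: 0→25, due 30, tardiness 0
#125: 25→49, due 69, tardiness 0
#146: 49→70, due 77, tardiness 0
#118: 70→86, due 91, tardiness 0
#153: 86→98, due 80, tardiness 18
#111: 98→108, due 63, tardiness 45
#132: 108→117, due 28, tardiness 89
#139: 117→122, due 81, tardiness 41
#104: 122→124, due 78, tardiness 46
Maximum = 89.

89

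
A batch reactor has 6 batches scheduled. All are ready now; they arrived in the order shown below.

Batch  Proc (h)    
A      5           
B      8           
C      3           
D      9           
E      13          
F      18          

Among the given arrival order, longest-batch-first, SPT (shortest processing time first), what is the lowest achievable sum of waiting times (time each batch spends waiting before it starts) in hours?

FIFO (arrival order): A B C D E F.
A: waits 0, runs 0→5
B: waits 5, runs 5→13
C: waits 13, runs 13→16
D: waits 16, runs 16→25
E: waits 25, runs 25→38
F: waits 38, runs 38→56
Sum = 0+5+13+16+25+38 = 97.
LPT (decreasing processing time): F E D B A C.
F: waits 0, runs 0→18
E: waits 18, runs 18→31
D: waits 31, runs 31→40
B: waits 40, runs 40→48
A: waits 48, runs 48→53
C: waits 53, runs 53→56
Sum = 0+18+31+40+48+53 = 190.
SPT (increasing processing time): C A B D E F.
C: waits 0, runs 0→3
A: waits 3, runs 3→8
B: waits 8, runs 8→16
D: waits 16, runs 16→25
E: waits 25, runs 25→38
F: waits 38, runs 38→56
Sum = 0+3+8+16+25+38 = 90.
FIFO 97, LPT 190, SPT 90 → minimum 90.

90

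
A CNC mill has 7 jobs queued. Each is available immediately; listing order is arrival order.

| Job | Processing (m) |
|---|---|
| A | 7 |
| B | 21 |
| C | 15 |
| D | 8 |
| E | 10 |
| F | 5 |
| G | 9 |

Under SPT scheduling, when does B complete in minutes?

SPT (increasing processing time): F A D G E C B.
F: 0→5
A: 5→12
D: 12→20
G: 20→29
E: 29→39
C: 39→54
B: 54→75

75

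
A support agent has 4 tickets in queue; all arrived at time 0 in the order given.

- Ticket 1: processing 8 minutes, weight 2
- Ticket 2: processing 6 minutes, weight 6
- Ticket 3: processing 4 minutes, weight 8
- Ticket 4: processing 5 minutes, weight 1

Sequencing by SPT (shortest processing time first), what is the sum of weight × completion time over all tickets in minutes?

177

SPT (increasing processing time): Ticket 3 Ticket 4 Ticket 2 Ticket 1.
Ticket 3: finishes 4, weight 8, w·C = 32
Ticket 4: finishes 9, weight 1, w·C = 9
Ticket 2: finishes 15, weight 6, w·C = 90
Ticket 1: finishes 23, weight 2, w·C = 46
Sum = 32+9+90+46 = 177.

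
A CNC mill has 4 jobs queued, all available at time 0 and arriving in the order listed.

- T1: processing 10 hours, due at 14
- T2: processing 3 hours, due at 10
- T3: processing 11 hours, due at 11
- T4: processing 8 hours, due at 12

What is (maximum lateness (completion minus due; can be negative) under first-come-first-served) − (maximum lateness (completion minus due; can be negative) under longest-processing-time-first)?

-2

FIFO (arrival order): T1 T2 T3 T4.
T1: 0→10, due 14, lateness -4
T2: 10→13, due 10, lateness 3
T3: 13→24, due 11, lateness 13
T4: 24→32, due 12, lateness 20
Maximum = 20.
LPT (decreasing processing time): T3 T1 T4 T2.
T3: 0→11, due 11, lateness 0
T1: 11→21, due 14, lateness 7
T4: 21→29, due 12, lateness 17
T2: 29→32, due 10, lateness 22
Maximum = 22.
Difference = 20 − 22 = -2.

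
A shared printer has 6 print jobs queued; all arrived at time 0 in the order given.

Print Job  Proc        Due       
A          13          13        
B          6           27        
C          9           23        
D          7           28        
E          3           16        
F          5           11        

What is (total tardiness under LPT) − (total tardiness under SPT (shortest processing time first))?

LPT (decreasing processing time): A C D B F E.
A: 0→13, due 13, tardiness 0
C: 13→22, due 23, tardiness 0
D: 22→29, due 28, tardiness 1
B: 29→35, due 27, tardiness 8
F: 35→40, due 11, tardiness 29
E: 40→43, due 16, tardiness 27
Sum = 0+0+1+8+29+27 = 65.
SPT (increasing processing time): E F B D C A.
E: 0→3, due 16, tardiness 0
F: 3→8, due 11, tardiness 0
B: 8→14, due 27, tardiness 0
D: 14→21, due 28, tardiness 0
C: 21→30, due 23, tardiness 7
A: 30→43, due 13, tardiness 30
Sum = 0+0+0+0+7+30 = 37.
Difference = 65 − 37 = 28.

28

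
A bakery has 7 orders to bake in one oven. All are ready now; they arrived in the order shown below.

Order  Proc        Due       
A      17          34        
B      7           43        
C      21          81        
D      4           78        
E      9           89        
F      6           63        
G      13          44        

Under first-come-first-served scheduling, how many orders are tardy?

2

FIFO (arrival order): A B C D E F G.
A: 0→17, due 34, tardiness 0
B: 17→24, due 43, tardiness 0
C: 24→45, due 81, tardiness 0
D: 45→49, due 78, tardiness 0
E: 49→58, due 89, tardiness 0
F: 58→64, due 63, tardiness 1
G: 64→77, due 44, tardiness 33
Late orders: 2.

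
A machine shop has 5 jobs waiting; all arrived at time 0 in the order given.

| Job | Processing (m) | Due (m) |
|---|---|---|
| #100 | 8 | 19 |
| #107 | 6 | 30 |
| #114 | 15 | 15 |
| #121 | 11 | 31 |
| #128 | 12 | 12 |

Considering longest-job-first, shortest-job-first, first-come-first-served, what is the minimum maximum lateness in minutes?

27

LPT (decreasing processing time): #114 #128 #121 #100 #107.
#114: 0→15, due 15, lateness 0
#128: 15→27, due 12, lateness 15
#121: 27→38, due 31, lateness 7
#100: 38→46, due 19, lateness 27
#107: 46→52, due 30, lateness 22
Maximum = 27.
SPT (increasing processing time): #107 #100 #121 #128 #114.
#107: 0→6, due 30, lateness -24
#100: 6→14, due 19, lateness -5
#121: 14→25, due 31, lateness -6
#128: 25→37, due 12, lateness 25
#114: 37→52, due 15, lateness 37
Maximum = 37.
FIFO (arrival order): #100 #107 #114 #121 #128.
#100: 0→8, due 19, lateness -11
#107: 8→14, due 30, lateness -16
#114: 14→29, due 15, lateness 14
#121: 29→40, due 31, lateness 9
#128: 40→52, due 12, lateness 40
Maximum = 40.
LPT 27, SPT 37, FIFO 40 → minimum 27.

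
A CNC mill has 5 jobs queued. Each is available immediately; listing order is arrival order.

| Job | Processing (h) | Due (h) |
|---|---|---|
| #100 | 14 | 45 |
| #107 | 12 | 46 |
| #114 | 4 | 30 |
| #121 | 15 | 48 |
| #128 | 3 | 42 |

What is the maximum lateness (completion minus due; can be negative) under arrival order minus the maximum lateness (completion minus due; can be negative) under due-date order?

6

FIFO (arrival order): #100 #107 #114 #121 #128.
#100: 0→14, due 45, lateness -31
#107: 14→26, due 46, lateness -20
#114: 26→30, due 30, lateness 0
#121: 30→45, due 48, lateness -3
#128: 45→48, due 42, lateness 6
Maximum = 6.
EDD (increasing due date): #114 #128 #100 #107 #121.
#114: 0→4, due 30, lateness -26
#128: 4→7, due 42, lateness -35
#100: 7→21, due 45, lateness -24
#107: 21→33, due 46, lateness -13
#121: 33→48, due 48, lateness 0
Maximum = 0.
Difference = 6 − 0 = 6.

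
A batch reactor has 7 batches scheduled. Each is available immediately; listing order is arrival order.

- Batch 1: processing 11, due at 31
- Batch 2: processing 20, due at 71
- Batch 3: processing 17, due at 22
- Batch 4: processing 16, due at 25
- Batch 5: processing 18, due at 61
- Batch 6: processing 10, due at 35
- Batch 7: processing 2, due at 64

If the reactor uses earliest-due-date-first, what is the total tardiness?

EDD (increasing due date): Batch 3 Batch 4 Batch 1 Batch 6 Batch 5 Batch 7 Batch 2.
Batch 3: 0→17, due 22, tardiness 0
Batch 4: 17→33, due 25, tardiness 8
Batch 1: 33→44, due 31, tardiness 13
Batch 6: 44→54, due 35, tardiness 19
Batch 5: 54→72, due 61, tardiness 11
Batch 7: 72→74, due 64, tardiness 10
Batch 2: 74→94, due 71, tardiness 23
Sum = 0+8+13+19+11+10+23 = 84.

84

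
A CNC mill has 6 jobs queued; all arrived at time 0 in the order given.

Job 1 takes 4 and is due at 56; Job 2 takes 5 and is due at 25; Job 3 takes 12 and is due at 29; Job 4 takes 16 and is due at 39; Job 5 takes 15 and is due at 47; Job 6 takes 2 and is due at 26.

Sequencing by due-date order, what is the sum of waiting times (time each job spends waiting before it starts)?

EDD (increasing due date): Job 2 Job 6 Job 3 Job 4 Job 5 Job 1.
Job 2: waits 0, runs 0→5
Job 6: waits 5, runs 5→7
Job 3: waits 7, runs 7→19
Job 4: waits 19, runs 19→35
Job 5: waits 35, runs 35→50
Job 1: waits 50, runs 50→54
Sum = 0+5+7+19+35+50 = 116.

116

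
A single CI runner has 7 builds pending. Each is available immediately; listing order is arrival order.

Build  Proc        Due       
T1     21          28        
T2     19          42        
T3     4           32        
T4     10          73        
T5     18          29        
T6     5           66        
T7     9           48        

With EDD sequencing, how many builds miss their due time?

EDD (increasing due date): T1 T5 T3 T2 T7 T6 T4.
T1: 0→21, due 28, tardiness 0
T5: 21→39, due 29, tardiness 10
T3: 39→43, due 32, tardiness 11
T2: 43→62, due 42, tardiness 20
T7: 62→71, due 48, tardiness 23
T6: 71→76, due 66, tardiness 10
T4: 76→86, due 73, tardiness 13
Late builds: 6.

6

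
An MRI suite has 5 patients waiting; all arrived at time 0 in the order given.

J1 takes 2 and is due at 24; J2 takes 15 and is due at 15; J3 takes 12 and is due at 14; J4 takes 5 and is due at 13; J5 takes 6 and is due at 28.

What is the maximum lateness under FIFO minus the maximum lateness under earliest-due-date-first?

4

FIFO (arrival order): J1 J2 J3 J4 J5.
J1: 0→2, due 24, lateness -22
J2: 2→17, due 15, lateness 2
J3: 17→29, due 14, lateness 15
J4: 29→34, due 13, lateness 21
J5: 34→40, due 28, lateness 12
Maximum = 21.
EDD (increasing due date): J4 J3 J2 J1 J5.
J4: 0→5, due 13, lateness -8
J3: 5→17, due 14, lateness 3
J2: 17→32, due 15, lateness 17
J1: 32→34, due 24, lateness 10
J5: 34→40, due 28, lateness 12
Maximum = 17.
Difference = 21 − 17 = 4.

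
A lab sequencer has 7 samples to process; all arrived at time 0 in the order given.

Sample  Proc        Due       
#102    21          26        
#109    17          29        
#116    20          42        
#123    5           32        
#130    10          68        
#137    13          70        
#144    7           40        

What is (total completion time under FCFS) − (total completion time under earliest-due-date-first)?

37

FIFO (arrival order): #102 #109 #116 #123 #130 #137 #144.
#102: 0→21
#109: 21→38
#116: 38→58
#123: 58→63
#130: 63→73
#137: 73→86
#144: 86→93
Sum = 21+38+58+63+73+86+93 = 432.
EDD (increasing due date): #102 #109 #123 #144 #116 #130 #137.
#102: 0→21
#109: 21→38
#123: 38→43
#144: 43→50
#116: 50→70
#130: 70→80
#137: 80→93
Sum = 21+38+43+50+70+80+93 = 395.
Difference = 432 − 395 = 37.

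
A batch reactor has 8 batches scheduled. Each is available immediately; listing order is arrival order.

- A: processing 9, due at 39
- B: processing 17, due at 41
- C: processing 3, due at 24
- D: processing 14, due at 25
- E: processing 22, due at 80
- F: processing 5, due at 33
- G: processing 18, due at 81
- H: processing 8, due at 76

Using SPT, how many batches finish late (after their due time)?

SPT (increasing processing time): C F H A D B G E.
C: 0→3, due 24, tardiness 0
F: 3→8, due 33, tardiness 0
H: 8→16, due 76, tardiness 0
A: 16→25, due 39, tardiness 0
D: 25→39, due 25, tardiness 14
B: 39→56, due 41, tardiness 15
G: 56→74, due 81, tardiness 0
E: 74→96, due 80, tardiness 16
Late batches: 3.

3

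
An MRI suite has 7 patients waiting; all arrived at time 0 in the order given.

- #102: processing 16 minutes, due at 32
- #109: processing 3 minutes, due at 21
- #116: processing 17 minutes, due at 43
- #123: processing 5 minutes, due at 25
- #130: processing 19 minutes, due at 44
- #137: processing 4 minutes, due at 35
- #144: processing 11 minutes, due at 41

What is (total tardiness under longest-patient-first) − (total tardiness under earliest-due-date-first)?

LPT (decreasing processing time): #130 #116 #102 #144 #123 #137 #109.
#130: 0→19, due 44, tardiness 0
#116: 19→36, due 43, tardiness 0
#102: 36→52, due 32, tardiness 20
#144: 52→63, due 41, tardiness 22
#123: 63→68, due 25, tardiness 43
#137: 68→72, due 35, tardiness 37
#109: 72→75, due 21, tardiness 54
Sum = 0+0+20+22+43+37+54 = 176.
EDD (increasing due date): #109 #123 #102 #137 #144 #116 #130.
#109: 0→3, due 21, tardiness 0
#123: 3→8, due 25, tardiness 0
#102: 8→24, due 32, tardiness 0
#137: 24→28, due 35, tardiness 0
#144: 28→39, due 41, tardiness 0
#116: 39→56, due 43, tardiness 13
#130: 56→75, due 44, tardiness 31
Sum = 0+0+0+0+0+13+31 = 44.
Difference = 176 − 44 = 132.

132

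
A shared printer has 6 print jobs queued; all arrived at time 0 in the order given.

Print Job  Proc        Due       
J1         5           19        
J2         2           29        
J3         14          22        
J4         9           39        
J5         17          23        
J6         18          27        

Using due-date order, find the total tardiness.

93

EDD (increasing due date): J1 J3 J5 J6 J2 J4.
J1: 0→5, due 19, tardiness 0
J3: 5→19, due 22, tardiness 0
J5: 19→36, due 23, tardiness 13
J6: 36→54, due 27, tardiness 27
J2: 54→56, due 29, tardiness 27
J4: 56→65, due 39, tardiness 26
Sum = 0+0+13+27+27+26 = 93.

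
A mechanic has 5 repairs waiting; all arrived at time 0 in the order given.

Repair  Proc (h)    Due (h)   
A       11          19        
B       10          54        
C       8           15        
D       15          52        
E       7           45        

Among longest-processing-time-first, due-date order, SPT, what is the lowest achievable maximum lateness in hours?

LPT (decreasing processing time): D A B C E.
D: 0→15, due 52, lateness -37
A: 15→26, due 19, lateness 7
B: 26→36, due 54, lateness -18
C: 36→44, due 15, lateness 29
E: 44→51, due 45, lateness 6
Maximum = 29.
EDD (increasing due date): C A E D B.
C: 0→8, due 15, lateness -7
A: 8→19, due 19, lateness 0
E: 19→26, due 45, lateness -19
D: 26→41, due 52, lateness -11
B: 41→51, due 54, lateness -3
Maximum = 0.
SPT (increasing processing time): E C B A D.
E: 0→7, due 45, lateness -38
C: 7→15, due 15, lateness 0
B: 15→25, due 54, lateness -29
A: 25→36, due 19, lateness 17
D: 36→51, due 52, lateness -1
Maximum = 17.
LPT 29, EDD 0, SPT 17 → minimum 0.

0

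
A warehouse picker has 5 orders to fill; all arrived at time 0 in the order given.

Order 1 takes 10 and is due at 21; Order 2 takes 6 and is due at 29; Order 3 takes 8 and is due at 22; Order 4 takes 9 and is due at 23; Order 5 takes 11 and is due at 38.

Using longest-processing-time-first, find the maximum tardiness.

LPT (decreasing processing time): Order 5 Order 1 Order 4 Order 3 Order 2.
Order 5: 0→11, due 38, tardiness 0
Order 1: 11→21, due 21, tardiness 0
Order 4: 21→30, due 23, tardiness 7
Order 3: 30→38, due 22, tardiness 16
Order 2: 38→44, due 29, tardiness 15
Maximum = 16.

16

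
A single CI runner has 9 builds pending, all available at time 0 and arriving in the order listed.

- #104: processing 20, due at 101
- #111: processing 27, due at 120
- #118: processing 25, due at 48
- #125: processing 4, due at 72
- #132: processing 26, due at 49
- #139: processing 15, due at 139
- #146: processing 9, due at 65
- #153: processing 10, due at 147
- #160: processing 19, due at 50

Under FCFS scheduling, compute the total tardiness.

FIFO (arrival order): #104 #111 #118 #125 #132 #139 #146 #153 #160.
#104: 0→20, due 101, tardiness 0
#111: 20→47, due 120, tardiness 0
#118: 47→72, due 48, tardiness 24
#125: 72→76, due 72, tardiness 4
#132: 76→102, due 49, tardiness 53
#139: 102→117, due 139, tardiness 0
#146: 117→126, due 65, tardiness 61
#153: 126→136, due 147, tardiness 0
#160: 136→155, due 50, tardiness 105
Sum = 0+0+24+4+53+0+61+0+105 = 247.

247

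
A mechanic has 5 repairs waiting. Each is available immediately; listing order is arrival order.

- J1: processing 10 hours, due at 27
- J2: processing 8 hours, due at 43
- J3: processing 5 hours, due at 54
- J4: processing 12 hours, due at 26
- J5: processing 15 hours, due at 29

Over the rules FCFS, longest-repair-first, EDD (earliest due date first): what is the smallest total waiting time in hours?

86

FIFO (arrival order): J1 J2 J3 J4 J5.
J1: waits 0, runs 0→10
J2: waits 10, runs 10→18
J3: waits 18, runs 18→23
J4: waits 23, runs 23→35
J5: waits 35, runs 35→50
Sum = 0+10+18+23+35 = 86.
LPT (decreasing processing time): J5 J4 J1 J2 J3.
J5: waits 0, runs 0→15
J4: waits 15, runs 15→27
J1: waits 27, runs 27→37
J2: waits 37, runs 37→45
J3: waits 45, runs 45→50
Sum = 0+15+27+37+45 = 124.
EDD (increasing due date): J4 J1 J5 J2 J3.
J4: waits 0, runs 0→12
J1: waits 12, runs 12→22
J5: waits 22, runs 22→37
J2: waits 37, runs 37→45
J3: waits 45, runs 45→50
Sum = 0+12+22+37+45 = 116.
FIFO 86, LPT 124, EDD 116 → minimum 86.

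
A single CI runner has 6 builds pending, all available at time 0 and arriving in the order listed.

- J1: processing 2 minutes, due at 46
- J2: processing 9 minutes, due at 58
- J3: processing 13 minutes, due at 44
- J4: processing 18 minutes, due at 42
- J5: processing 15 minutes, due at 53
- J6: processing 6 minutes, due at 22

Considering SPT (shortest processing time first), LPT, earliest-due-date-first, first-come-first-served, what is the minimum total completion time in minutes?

SPT (increasing processing time): J1 J6 J2 J3 J5 J4.
J1: 0→2
J6: 2→8
J2: 8→17
J3: 17→30
J5: 30→45
J4: 45→63
Sum = 2+8+17+30+45+63 = 165.
LPT (decreasing processing time): J4 J5 J3 J2 J6 J1.
J4: 0→18
J5: 18→33
J3: 33→46
J2: 46→55
J6: 55→61
J1: 61→63
Sum = 18+33+46+55+61+63 = 276.
EDD (increasing due date): J6 J4 J3 J1 J5 J2.
J6: 0→6
J4: 6→24
J3: 24→37
J1: 37→39
J5: 39→54
J2: 54→63
Sum = 6+24+37+39+54+63 = 223.
FIFO (arrival order): J1 J2 J3 J4 J5 J6.
J1: 0→2
J2: 2→11
J3: 11→24
J4: 24→42
J5: 42→57
J6: 57→63
Sum = 2+11+24+42+57+63 = 199.
SPT 165, LPT 276, EDD 223, FIFO 199 → minimum 165.

165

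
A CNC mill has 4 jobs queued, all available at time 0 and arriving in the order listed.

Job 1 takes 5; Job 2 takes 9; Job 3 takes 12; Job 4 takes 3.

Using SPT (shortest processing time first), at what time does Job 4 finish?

SPT (increasing processing time): Job 4 Job 1 Job 2 Job 3.
Job 4: 0→3

3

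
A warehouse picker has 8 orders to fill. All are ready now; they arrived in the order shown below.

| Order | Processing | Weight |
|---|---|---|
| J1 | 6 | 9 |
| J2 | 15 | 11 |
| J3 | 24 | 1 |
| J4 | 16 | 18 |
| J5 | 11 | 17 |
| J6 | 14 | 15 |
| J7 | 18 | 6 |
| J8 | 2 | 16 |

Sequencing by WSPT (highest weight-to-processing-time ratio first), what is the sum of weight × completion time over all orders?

3091

WSPT (decreasing weight/processing-time ratio): J8 J5 J1 J4 J6 J2 J7 J3.
J8: finishes 2, weight 16, w·C = 32
J5: finishes 13, weight 17, w·C = 221
J1: finishes 19, weight 9, w·C = 171
J4: finishes 35, weight 18, w·C = 630
J6: finishes 49, weight 15, w·C = 735
J2: finishes 64, weight 11, w·C = 704
J7: finishes 82, weight 6, w·C = 492
J3: finishes 106, weight 1, w·C = 106
Sum = 32+221+171+630+735+704+492+106 = 3091.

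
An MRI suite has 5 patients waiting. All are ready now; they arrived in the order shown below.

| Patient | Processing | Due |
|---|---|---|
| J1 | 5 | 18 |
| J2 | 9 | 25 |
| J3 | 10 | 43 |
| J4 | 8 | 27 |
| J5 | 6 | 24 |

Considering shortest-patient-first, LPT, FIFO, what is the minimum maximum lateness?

3

SPT (increasing processing time): J1 J5 J4 J2 J3.
J1: 0→5, due 18, lateness -13
J5: 5→11, due 24, lateness -13
J4: 11→19, due 27, lateness -8
J2: 19→28, due 25, lateness 3
J3: 28→38, due 43, lateness -5
Maximum = 3.
LPT (decreasing processing time): J3 J2 J4 J5 J1.
J3: 0→10, due 43, lateness -33
J2: 10→19, due 25, lateness -6
J4: 19→27, due 27, lateness 0
J5: 27→33, due 24, lateness 9
J1: 33→38, due 18, lateness 20
Maximum = 20.
FIFO (arrival order): J1 J2 J3 J4 J5.
J1: 0→5, due 18, lateness -13
J2: 5→14, due 25, lateness -11
J3: 14→24, due 43, lateness -19
J4: 24→32, due 27, lateness 5
J5: 32→38, due 24, lateness 14
Maximum = 14.
SPT 3, LPT 20, FIFO 14 → minimum 3.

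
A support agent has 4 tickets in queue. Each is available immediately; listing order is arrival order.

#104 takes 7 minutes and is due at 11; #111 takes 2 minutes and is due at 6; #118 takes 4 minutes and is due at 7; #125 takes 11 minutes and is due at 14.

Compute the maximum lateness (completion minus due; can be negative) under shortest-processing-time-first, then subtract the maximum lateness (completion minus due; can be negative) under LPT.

SPT (increasing processing time): #111 #118 #104 #125.
#111: 0→2, due 6, lateness -4
#118: 2→6, due 7, lateness -1
#104: 6→13, due 11, lateness 2
#125: 13→24, due 14, lateness 10
Maximum = 10.
LPT (decreasing processing time): #125 #104 #118 #111.
#125: 0→11, due 14, lateness -3
#104: 11→18, due 11, lateness 7
#118: 18→22, due 7, lateness 15
#111: 22→24, due 6, lateness 18
Maximum = 18.
Difference = 10 − 18 = -8.

-8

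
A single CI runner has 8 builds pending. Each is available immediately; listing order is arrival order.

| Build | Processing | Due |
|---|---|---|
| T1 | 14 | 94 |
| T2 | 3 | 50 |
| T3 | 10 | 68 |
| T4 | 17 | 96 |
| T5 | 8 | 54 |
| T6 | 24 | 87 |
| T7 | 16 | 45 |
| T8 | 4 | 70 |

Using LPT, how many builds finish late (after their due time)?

5

LPT (decreasing processing time): T6 T4 T7 T1 T3 T5 T8 T2.
T6: 0→24, due 87, tardiness 0
T4: 24→41, due 96, tardiness 0
T7: 41→57, due 45, tardiness 12
T1: 57→71, due 94, tardiness 0
T3: 71→81, due 68, tardiness 13
T5: 81→89, due 54, tardiness 35
T8: 89→93, due 70, tardiness 23
T2: 93→96, due 50, tardiness 46
Late builds: 5.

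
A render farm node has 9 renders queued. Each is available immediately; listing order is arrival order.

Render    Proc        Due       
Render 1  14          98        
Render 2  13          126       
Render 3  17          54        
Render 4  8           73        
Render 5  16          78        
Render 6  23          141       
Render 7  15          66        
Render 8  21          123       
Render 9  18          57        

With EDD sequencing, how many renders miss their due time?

1

EDD (increasing due date): Render 3 Render 9 Render 7 Render 4 Render 5 Render 1 Render 8 Render 2 Render 6.
Render 3: 0→17, due 54, tardiness 0
Render 9: 17→35, due 57, tardiness 0
Render 7: 35→50, due 66, tardiness 0
Render 4: 50→58, due 73, tardiness 0
Render 5: 58→74, due 78, tardiness 0
Render 1: 74→88, due 98, tardiness 0
Render 8: 88→109, due 123, tardiness 0
Render 2: 109→122, due 126, tardiness 0
Render 6: 122→145, due 141, tardiness 4
Late renders: 1.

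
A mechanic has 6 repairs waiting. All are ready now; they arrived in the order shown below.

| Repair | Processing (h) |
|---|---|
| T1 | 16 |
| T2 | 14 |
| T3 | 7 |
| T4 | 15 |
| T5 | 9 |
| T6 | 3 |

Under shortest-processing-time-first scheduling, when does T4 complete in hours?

SPT (increasing processing time): T6 T3 T5 T2 T4 T1.
T6: 0→3
T3: 3→10
T5: 10→19
T2: 19→33
T4: 33→48

48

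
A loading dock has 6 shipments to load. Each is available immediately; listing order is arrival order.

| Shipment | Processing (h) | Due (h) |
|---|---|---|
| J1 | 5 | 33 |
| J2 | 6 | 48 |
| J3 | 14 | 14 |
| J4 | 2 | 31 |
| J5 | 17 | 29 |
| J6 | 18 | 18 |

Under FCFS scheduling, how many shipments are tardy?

FIFO (arrival order): J1 J2 J3 J4 J5 J6.
J1: 0→5, due 33, tardiness 0
J2: 5→11, due 48, tardiness 0
J3: 11→25, due 14, tardiness 11
J4: 25→27, due 31, tardiness 0
J5: 27→44, due 29, tardiness 15
J6: 44→62, due 18, tardiness 44
Late shipments: 3.

3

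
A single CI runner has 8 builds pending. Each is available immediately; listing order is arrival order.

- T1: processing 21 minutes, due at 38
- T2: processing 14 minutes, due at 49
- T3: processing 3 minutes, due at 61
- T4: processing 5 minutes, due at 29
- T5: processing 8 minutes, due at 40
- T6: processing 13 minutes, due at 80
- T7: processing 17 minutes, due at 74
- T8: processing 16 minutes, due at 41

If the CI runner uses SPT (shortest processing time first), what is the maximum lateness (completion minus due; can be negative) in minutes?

59

SPT (increasing processing time): T3 T4 T5 T6 T2 T8 T7 T1.
T3: 0→3, due 61, lateness -58
T4: 3→8, due 29, lateness -21
T5: 8→16, due 40, lateness -24
T6: 16→29, due 80, lateness -51
T2: 29→43, due 49, lateness -6
T8: 43→59, due 41, lateness 18
T7: 59→76, due 74, lateness 2
T1: 76→97, due 38, lateness 59
Maximum = 59.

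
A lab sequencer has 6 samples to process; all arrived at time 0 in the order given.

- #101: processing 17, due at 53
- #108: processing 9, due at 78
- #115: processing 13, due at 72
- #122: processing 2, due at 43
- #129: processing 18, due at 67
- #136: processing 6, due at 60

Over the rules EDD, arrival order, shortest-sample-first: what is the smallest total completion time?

EDD (increasing due date): #122 #101 #136 #129 #115 #108.
#122: 0→2
#101: 2→19
#136: 19→25
#129: 25→43
#115: 43→56
#108: 56→65
Sum = 2+19+25+43+56+65 = 210.
FIFO (arrival order): #101 #108 #115 #122 #129 #136.
#101: 0→17
#108: 17→26
#115: 26→39
#122: 39→41
#129: 41→59
#136: 59→65
Sum = 17+26+39+41+59+65 = 247.
SPT (increasing processing time): #122 #136 #108 #115 #101 #129.
#122: 0→2
#136: 2→8
#108: 8→17
#115: 17→30
#101: 30→47
#129: 47→65
Sum = 2+8+17+30+47+65 = 169.
EDD 210, FIFO 247, SPT 169 → minimum 169.

169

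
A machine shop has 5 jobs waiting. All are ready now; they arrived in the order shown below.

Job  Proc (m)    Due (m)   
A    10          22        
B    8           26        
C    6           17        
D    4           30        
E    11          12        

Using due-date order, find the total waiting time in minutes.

EDD (increasing due date): E C A B D.
E: waits 0, runs 0→11
C: waits 11, runs 11→17
A: waits 17, runs 17→27
B: waits 27, runs 27→35
D: waits 35, runs 35→39
Sum = 0+11+17+27+35 = 90.

90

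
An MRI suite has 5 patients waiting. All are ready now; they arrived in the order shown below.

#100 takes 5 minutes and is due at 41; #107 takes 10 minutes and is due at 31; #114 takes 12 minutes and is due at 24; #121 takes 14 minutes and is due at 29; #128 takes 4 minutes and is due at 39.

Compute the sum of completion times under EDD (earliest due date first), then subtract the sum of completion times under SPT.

EDD (increasing due date): #114 #121 #107 #128 #100.
#114: 0→12
#121: 12→26
#107: 26→36
#128: 36→40
#100: 40→45
Sum = 12+26+36+40+45 = 159.
SPT (increasing processing time): #128 #100 #107 #114 #121.
#128: 0→4
#100: 4→9
#107: 9→19
#114: 19→31
#121: 31→45
Sum = 4+9+19+31+45 = 108.
Difference = 159 − 108 = 51.

51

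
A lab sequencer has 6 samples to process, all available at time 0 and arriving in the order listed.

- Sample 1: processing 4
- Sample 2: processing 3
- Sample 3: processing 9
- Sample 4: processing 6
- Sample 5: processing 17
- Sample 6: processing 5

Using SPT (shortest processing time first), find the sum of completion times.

SPT (increasing processing time): Sample 2 Sample 1 Sample 6 Sample 4 Sample 3 Sample 5.
Sample 2: 0→3
Sample 1: 3→7
Sample 6: 7→12
Sample 4: 12→18
Sample 3: 18→27
Sample 5: 27→44
Sum = 3+7+12+18+27+44 = 111.

111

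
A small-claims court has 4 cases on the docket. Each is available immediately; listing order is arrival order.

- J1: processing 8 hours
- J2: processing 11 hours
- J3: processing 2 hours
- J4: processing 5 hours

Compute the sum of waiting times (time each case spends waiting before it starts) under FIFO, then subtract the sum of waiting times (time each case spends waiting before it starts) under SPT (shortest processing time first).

FIFO (arrival order): J1 J2 J3 J4.
J1: waits 0, runs 0→8
J2: waits 8, runs 8→19
J3: waits 19, runs 19→21
J4: waits 21, runs 21→26
Sum = 0+8+19+21 = 48.
SPT (increasing processing time): J3 J4 J1 J2.
J3: waits 0, runs 0→2
J4: waits 2, runs 2→7
J1: waits 7, runs 7→15
J2: waits 15, runs 15→26
Sum = 0+2+7+15 = 24.
Difference = 48 − 24 = 24.

24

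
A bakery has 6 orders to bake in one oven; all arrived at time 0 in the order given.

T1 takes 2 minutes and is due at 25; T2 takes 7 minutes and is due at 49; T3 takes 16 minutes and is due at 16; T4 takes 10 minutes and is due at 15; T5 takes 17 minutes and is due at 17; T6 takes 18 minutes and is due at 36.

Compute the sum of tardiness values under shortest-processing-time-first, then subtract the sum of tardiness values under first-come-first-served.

SPT (increasing processing time): T1 T2 T4 T3 T5 T6.
T1: 0→2, due 25, tardiness 0
T2: 2→9, due 49, tardiness 0
T4: 9→19, due 15, tardiness 4
T3: 19→35, due 16, tardiness 19
T5: 35→52, due 17, tardiness 35
T6: 52→70, due 36, tardiness 34
Sum = 0+0+4+19+35+34 = 92.
FIFO (arrival order): T1 T2 T3 T4 T5 T6.
T1: 0→2, due 25, tardiness 0
T2: 2→9, due 49, tardiness 0
T3: 9→25, due 16, tardiness 9
T4: 25→35, due 15, tardiness 20
T5: 35→52, due 17, tardiness 35
T6: 52→70, due 36, tardiness 34
Sum = 0+0+9+20+35+34 = 98.
Difference = 92 − 98 = -6.

-6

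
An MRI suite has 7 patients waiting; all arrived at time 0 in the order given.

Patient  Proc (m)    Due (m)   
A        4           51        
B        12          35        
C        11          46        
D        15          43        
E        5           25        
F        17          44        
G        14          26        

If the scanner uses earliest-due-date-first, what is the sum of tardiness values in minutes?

EDD (increasing due date): E G B D F C A.
E: 0→5, due 25, tardiness 0
G: 5→19, due 26, tardiness 0
B: 19→31, due 35, tardiness 0
D: 31→46, due 43, tardiness 3
F: 46→63, due 44, tardiness 19
C: 63→74, due 46, tardiness 28
A: 74→78, due 51, tardiness 27
Sum = 0+0+0+3+19+28+27 = 77.

77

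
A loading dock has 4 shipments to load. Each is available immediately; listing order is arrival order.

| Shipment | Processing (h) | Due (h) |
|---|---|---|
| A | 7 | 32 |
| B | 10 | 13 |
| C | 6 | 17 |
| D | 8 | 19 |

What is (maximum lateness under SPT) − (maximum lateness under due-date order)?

SPT (increasing processing time): C A D B.
C: 0→6, due 17, lateness -11
A: 6→13, due 32, lateness -19
D: 13→21, due 19, lateness 2
B: 21→31, due 13, lateness 18
Maximum = 18.
EDD (increasing due date): B C D A.
B: 0→10, due 13, lateness -3
C: 10→16, due 17, lateness -1
D: 16→24, due 19, lateness 5
A: 24→31, due 32, lateness -1
Maximum = 5.
Difference = 18 − 5 = 13.

13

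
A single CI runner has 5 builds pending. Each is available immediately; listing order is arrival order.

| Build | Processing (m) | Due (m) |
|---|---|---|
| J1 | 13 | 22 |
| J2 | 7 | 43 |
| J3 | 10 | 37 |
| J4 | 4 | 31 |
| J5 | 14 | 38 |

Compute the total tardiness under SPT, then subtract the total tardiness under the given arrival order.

9

SPT (increasing processing time): J4 J2 J3 J1 J5.
J4: 0→4, due 31, tardiness 0
J2: 4→11, due 43, tardiness 0
J3: 11→21, due 37, tardiness 0
J1: 21→34, due 22, tardiness 12
J5: 34→48, due 38, tardiness 10
Sum = 0+0+0+12+10 = 22.
FIFO (arrival order): J1 J2 J3 J4 J5.
J1: 0→13, due 22, tardiness 0
J2: 13→20, due 43, tardiness 0
J3: 20→30, due 37, tardiness 0
J4: 30→34, due 31, tardiness 3
J5: 34→48, due 38, tardiness 10
Sum = 0+0+0+3+10 = 13.
Difference = 22 − 13 = 9.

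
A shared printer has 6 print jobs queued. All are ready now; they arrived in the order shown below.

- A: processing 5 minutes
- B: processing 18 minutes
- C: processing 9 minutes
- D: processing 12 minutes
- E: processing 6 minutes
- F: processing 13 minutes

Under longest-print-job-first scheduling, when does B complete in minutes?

18

LPT (decreasing processing time): B F D C E A.
B: 0→18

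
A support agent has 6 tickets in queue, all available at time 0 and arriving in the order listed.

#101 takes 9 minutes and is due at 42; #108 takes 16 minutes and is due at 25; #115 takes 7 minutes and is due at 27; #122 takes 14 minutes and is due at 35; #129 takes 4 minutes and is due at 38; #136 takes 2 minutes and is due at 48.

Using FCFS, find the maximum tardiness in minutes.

FIFO (arrival order): #101 #108 #115 #122 #129 #136.
#101: 0→9, due 42, tardiness 0
#108: 9→25, due 25, tardiness 0
#115: 25→32, due 27, tardiness 5
#122: 32→46, due 35, tardiness 11
#129: 46→50, due 38, tardiness 12
#136: 50→52, due 48, tardiness 4
Maximum = 12.

12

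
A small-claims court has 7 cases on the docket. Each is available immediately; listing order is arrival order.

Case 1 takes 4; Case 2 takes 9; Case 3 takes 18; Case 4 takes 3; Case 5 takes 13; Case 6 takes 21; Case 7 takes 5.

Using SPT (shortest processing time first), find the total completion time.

202

SPT (increasing processing time): Case 4 Case 1 Case 7 Case 2 Case 5 Case 3 Case 6.
Case 4: 0→3
Case 1: 3→7
Case 7: 7→12
Case 2: 12→21
Case 5: 21→34
Case 3: 34→52
Case 6: 52→73
Sum = 3+7+12+21+34+52+73 = 202.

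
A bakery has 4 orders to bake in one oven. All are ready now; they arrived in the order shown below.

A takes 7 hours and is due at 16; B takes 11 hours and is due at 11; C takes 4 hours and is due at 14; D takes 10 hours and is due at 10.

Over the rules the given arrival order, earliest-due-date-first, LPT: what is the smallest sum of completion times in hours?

FIFO (arrival order): A B C D.
A: 0→7
B: 7→18
C: 18→22
D: 22→32
Sum = 7+18+22+32 = 79.
EDD (increasing due date): D B C A.
D: 0→10
B: 10→21
C: 21→25
A: 25→32
Sum = 10+21+25+32 = 88.
LPT (decreasing processing time): B D A C.
B: 0→11
D: 11→21
A: 21→28
C: 28→32
Sum = 11+21+28+32 = 92.
FIFO 79, EDD 88, LPT 92 → minimum 79.

79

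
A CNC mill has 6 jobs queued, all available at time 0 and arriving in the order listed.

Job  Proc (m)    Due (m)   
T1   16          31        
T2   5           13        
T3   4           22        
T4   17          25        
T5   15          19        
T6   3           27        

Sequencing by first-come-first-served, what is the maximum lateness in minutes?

FIFO (arrival order): T1 T2 T3 T4 T5 T6.
T1: 0→16, due 31, lateness -15
T2: 16→21, due 13, lateness 8
T3: 21→25, due 22, lateness 3
T4: 25→42, due 25, lateness 17
T5: 42→57, due 19, lateness 38
T6: 57→60, due 27, lateness 33
Maximum = 38.

38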